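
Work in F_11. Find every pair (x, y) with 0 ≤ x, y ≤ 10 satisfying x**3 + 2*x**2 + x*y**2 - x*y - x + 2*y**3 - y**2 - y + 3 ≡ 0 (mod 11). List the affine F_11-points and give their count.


Affine F_11-points: {(2, 9), (4, 6), (5, 4), (6, 3), (6, 8), (8, 6), (8, 8), (8, 10), (9, 2)}; count = 9.

For each of the 121 pairs (x, y) ∈ F_11², evaluate f(x, y) mod 11. Record the zeros.
  x = 0: [0↦3, 1↦3, 2↦2, 3↦1, 4↦1, 5↦3, 6↦8, 7↦6, 8↦9, 9↦7, 10↦1]  zeros at y ∈ ∅
  x = 1: [0↦5, 1↦5, 2↦6, 3↦9, 4↦4, 5↦3, 6↦7, 7↦6, 8↦1, 9↦4, 10↦5]  zeros at y ∈ ∅
  x = 2: [0↦6, 1↦6, 2↦9, 3↦5, 4↦6, 5↦2, 6↦5, 7↦5, 8↦3, 9↦0, 10↦8]  zeros at y ∈ {9}
  x = 3: [0↦1, 1↦1, 2↦6, 3↦6, 4↦2, 5↦6, 6↦8, 7↦9, 8↦10, 9↦1, 10↦5]  zeros at y ∈ ∅
  x = 4: [0↦7, 1↦7, 2↦3, 3↦7, 4↦9, 5↦10, 6↦0, 7↦2, 8↦6, 9↦2, 10↦2]  zeros at y ∈ {6}
  x = 5: [0↦8, 1↦8, 2↦6, 3↦3, 4↦0, 5↦9, 6↦9, 7↦1, 8↦8, 9↦9, 10↦5]  zeros at y ∈ {4}
  x = 6: [0↦10, 1↦10, 2↦10, 3↦0, 4↦3, 5↦9, 6↦8, 7↦1, 8↦0, 9↦6, 10↦9]  zeros at y ∈ {3, 8}
  x = 7: [0↦8, 1↦8, 2↦10, 3↦4, 4↦2, 5↦5, 6↦3, 7↦8, 8↦10, 9↦10, 10↦9]  zeros at y ∈ ∅
  x = 8: [0↦8, 1↦8, 2↦1, 3↦10, 4↦3, 5↦3, 6↦0, 7↦6, 8↦0, 9↦5, 10↦0]  zeros at y ∈ {6, 8, 10}
  x = 9: [0↦5, 1↦5, 2↦0, 3↦2, 4↦1, 5↦9, 6↦5, 7↦1, 8↦9, 9↦8, 10↦10]  zeros at y ∈ {2}
  x = 10: [0↦5, 1↦5, 2↦2, 3↦8, 4↦2, 5↦7, 6↦2, 7↦10, 8↦10, 9↦3, 10↦1]  zeros at y ∈ ∅
Collecting zeros: affine points = {(2, 9), (4, 6), (5, 4), (6, 3), (6, 8), (8, 6), (8, 8), (8, 10), (9, 2)}.
Total count |C(F_11)_aff| = 9.


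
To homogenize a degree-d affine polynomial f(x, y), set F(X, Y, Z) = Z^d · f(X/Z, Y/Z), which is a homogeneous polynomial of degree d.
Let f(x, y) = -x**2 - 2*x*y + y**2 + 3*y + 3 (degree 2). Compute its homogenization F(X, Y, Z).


F(X, Y, Z) = -X**2 - 2*X*Y + Y**2 + 3*Y*Z + 3*Z**2

deg(f) = 2.
Substitute x = X/Z, y = Y/Z into f, then multiply by Z^2.
  monomial -1·x^2·y^0 ↦ -1·X^2·Y^0·Z^0.
  monomial -2·x^1·y^1 ↦ -2·X^1·Y^1·Z^0.
  monomial 1·x^0·y^2 ↦ 1·X^0·Y^2·Z^0.
  monomial 3·x^0·y^1 ↦ 3·X^0·Y^1·Z^1.
  monomial 3·x^0·y^0 ↦ 3·X^0·Y^0·Z^2.
Collecting: F(X, Y, Z) = -X**2 - 2*X*Y + Y**2 + 3*Y*Z + 3*Z**2.


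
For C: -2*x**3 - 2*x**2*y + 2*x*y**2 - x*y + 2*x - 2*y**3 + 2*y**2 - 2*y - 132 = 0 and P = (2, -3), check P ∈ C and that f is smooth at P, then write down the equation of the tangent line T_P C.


Tangent line at P: 23*x - 102*y - 352 = 0.

Step 1: f(2, -3) = 0, so P lies on C.
Step 2: partial derivatives
  f_x(x, y) = -6*x**2 - 4*x*y + 2*y**2 - y + 2, f_y(x, y) = -2*x**2 + 4*x*y - x - 6*y**2 + 4*y - 2.
  f_x(P) = 23, f_y(P) = -102 (gradient nonzero, so P is smooth).
Step 3: tangent line at P: 23·(x − 2) + -102·(y − -3) = 0.
Expanding: 23*x - 102*y - 352 = 0.


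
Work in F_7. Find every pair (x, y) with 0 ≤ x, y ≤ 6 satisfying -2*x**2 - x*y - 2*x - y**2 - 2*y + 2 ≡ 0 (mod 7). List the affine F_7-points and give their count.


Affine F_7-points: {(1, 5), (1, 6), (2, 4), (2, 6), (3, 1), (6, 1), (6, 5)}; count = 7.

For each of the 49 pairs (x, y) ∈ F_7², evaluate f(x, y) mod 7. Record the zeros.
  x = 0: [0↦2, 1↦6, 2↦1, 3↦1, 4↦6, 5↦2, 6↦3]  zeros at y ∈ ∅
  x = 1: [0↦5, 1↦1, 2↦2, 3↦1, 4↦5, 5↦0, 6↦0]  zeros at y ∈ {5, 6}
  x = 2: [0↦4, 1↦6, 2↦6, 3↦4, 4↦0, 5↦1, 6↦0]  zeros at y ∈ {4, 6}
  x = 3: [0↦6, 1↦0, 2↦6, 3↦3, 4↦5, 5↦5, 6↦3]  zeros at y ∈ {1}
  x = 4: [0↦4, 1↦4, 2↦2, 3↦5, 4↦6, 5↦5, 6↦2]  zeros at y ∈ ∅
  x = 5: [0↦5, 1↦4, 2↦1, 3↦3, 4↦3, 5↦1, 6↦4]  zeros at y ∈ ∅
  x = 6: [0↦2, 1↦0, 2↦3, 3↦4, 4↦3, 5↦0, 6↦2]  zeros at y ∈ {1, 5}
Collecting zeros: affine points = {(1, 5), (1, 6), (2, 4), (2, 6), (3, 1), (6, 1), (6, 5)}.
Total count |C(F_7)_aff| = 7.


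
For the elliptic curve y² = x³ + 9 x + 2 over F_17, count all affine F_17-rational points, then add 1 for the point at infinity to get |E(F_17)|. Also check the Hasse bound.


Affine points = {(0, 6), (0, 11), (4, 0), (5, 6), (5, 11), (6, 0), (7, 0), (8, 5), (8, 12), (9, 8), (9, 9), (10, 2), (10, 15), (11, 2), (11, 15), (12, 6), (12, 11), (13, 2), (13, 15), (14, 4), (14, 13), (16, 3), (16, 14)}; affine count = 23; |E(F_17)| = 24.

Discriminant check: Δ ∝ 4a³ + 27b² = 4·9³ + 27·2² = 4·729 + 27·4 ≡ 15 (mod 17). Nonzero ⇒ E is nonsingular.
For each x ∈ F_17, compute rhs = x³ + 9·x + 2 mod 17, then count y ∈ F_17 with y² ≡ rhs.
  x = 0: rhs = 2, matching y values: 6, 11 (2 points).
  x = 1: rhs = 12, matching y values: none (0 points).
  x = 2: rhs = 11, matching y values: none (0 points).
  x = 3: rhs = 5, matching y values: none (0 points).
  x = 4: rhs = 0, matching y values: 0 (1 points).
  x = 5: rhs = 2, matching y values: 6, 11 (2 points).
  x = 6: rhs = 0, matching y values: 0 (1 points).
  x = 7: rhs = 0, matching y values: 0 (1 points).
  x = 8: rhs = 8, matching y values: 5, 12 (2 points).
  x = 9: rhs = 13, matching y values: 8, 9 (2 points).
  x = 10: rhs = 4, matching y values: 2, 15 (2 points).
  x = 11: rhs = 4, matching y values: 2, 15 (2 points).
  x = 12: rhs = 2, matching y values: 6, 11 (2 points).
  x = 13: rhs = 4, matching y values: 2, 15 (2 points).
  x = 14: rhs = 16, matching y values: 4, 13 (2 points).
  x = 15: rhs = 10, matching y values: none (0 points).
  x = 16: rhs = 9, matching y values: 3, 14 (2 points).
Total affine count: 23.
Full point count |E(F_17)| = 23 + 1 = 24.
Hasse bound: |24 − (17+1)| = |6| = 6 ≤ 2√17 ≈ 8.2462 ✓.


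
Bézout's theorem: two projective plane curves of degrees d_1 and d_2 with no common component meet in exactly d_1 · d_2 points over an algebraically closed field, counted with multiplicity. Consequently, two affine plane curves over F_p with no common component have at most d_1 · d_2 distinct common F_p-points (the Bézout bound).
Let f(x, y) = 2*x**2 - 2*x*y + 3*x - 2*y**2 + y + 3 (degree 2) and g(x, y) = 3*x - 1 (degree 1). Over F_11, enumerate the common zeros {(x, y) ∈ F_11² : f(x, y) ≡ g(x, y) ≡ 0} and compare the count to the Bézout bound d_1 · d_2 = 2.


Common zeros: ∅; count = 0; Bézout bound = 2.

deg(f) = 2, deg(g) = 1, so Bézout bound = 2.
Scan x ∈ F_11. For each x, list the y ∈ F_11 with f(x, y) ≡ 0 and those with g(x, y) ≡ 0 (mod 11); the common zeros in that column are the intersection.
  x = 0: f ≡ 0 at y ∈ {7, 10}; g ≡ 0 at y ∈ ∅; common: ∅.
  x = 1: f ≡ 0 at y ∈ ∅; g ≡ 0 at y ∈ ∅; common: ∅.
  x = 2: f ≡ 0 at y ∈ ∅; g ≡ 0 at y ∈ ∅; common: ∅.
  x = 3: f ≡ 0 at y ∈ {4, 10}; g ≡ 0 at y ∈ ∅; common: ∅.
  x = 4: f ≡ 0 at y ∈ ∅; g ≡ 0 at y ∈ {0, 1, 2, 3, 4, 5, 6, 7, 8, 9, 10}; common: ∅.
  x = 5: f ≡ 0 at y ∈ {4, 8}; g ≡ 0 at y ∈ ∅; common: ∅.
  x = 6: f ≡ 0 at y ∈ ∅; g ≡ 0 at y ∈ ∅; common: ∅.
  x = 7: f ≡ 0 at y ∈ {2, 8}; g ≡ 0 at y ∈ ∅; common: ∅.
  x = 8: f ≡ 0 at y ∈ ∅; g ≡ 0 at y ∈ ∅; common: ∅.
  x = 9: f ≡ 0 at y ∈ ∅; g ≡ 0 at y ∈ ∅; common: ∅.
  x = 10: f ≡ 0 at y ∈ {2, 5}; g ≡ 0 at y ∈ ∅; common: ∅.
Collecting: common zeros = ∅, so the count is 0.
Comparison with the Bézout bound: 0 ≤ 2 = deg(f)·deg(g), as expected for curves with no common component (the affine F_11-count falls short of the bound because intersections may lie at infinity, over extension fields, or carry multiplicity).


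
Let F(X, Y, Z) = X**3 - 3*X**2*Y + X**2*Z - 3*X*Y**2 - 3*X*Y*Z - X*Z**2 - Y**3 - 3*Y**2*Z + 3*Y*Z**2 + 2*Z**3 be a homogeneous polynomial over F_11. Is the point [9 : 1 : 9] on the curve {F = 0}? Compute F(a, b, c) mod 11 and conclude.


F(9,1,9) ≡ 8 (mod 11); P is NOT on the curve.

Evaluate F(9, 1, 9) term-by-term (mod 11).
  X**3 ↦ 1·729·1·1 = 729
  -3*X**2*Y ↦ -3·81·1·1 = -243
  X**2*Z ↦ 1·81·1·9 = 729
  -3*X*Y**2 ↦ -3·9·1·1 = -27
  -3*X*Y*Z ↦ -3·9·1·9 = -243
  -X*Z**2 ↦ -1·9·1·81 = -729
  -Y**3 ↦ -1·1·1·1 = -1
  -3*Y**2*Z ↦ -3·1·1·9 = -27
  3*Y*Z**2 ↦ 3·1·1·81 = 243
  2*Z**3 ↦ 2·1·1·729 = 1458
Sum: F(9, 1, 9) = (729) + (-243) + (729) + (-27) + (-243) + (-729) + (-1) + (-27) + (243) + (1458) = 1889.
Reducing mod 11: 1889 ≡ 8 (mod 11).
Since F(a, b, c) ≡ 8 ≠ 0 (mod 11), P does NOT lie on the curve.


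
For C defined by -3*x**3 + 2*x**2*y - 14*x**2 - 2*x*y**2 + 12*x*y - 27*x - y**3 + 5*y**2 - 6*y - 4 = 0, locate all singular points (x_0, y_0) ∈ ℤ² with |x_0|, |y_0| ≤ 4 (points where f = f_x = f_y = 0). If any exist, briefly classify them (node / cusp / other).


Singular points: {(-1, 2)}; classification: node.

Compute partial derivatives:
  f_x = -9*x**2 + 4*x*y - 28*x - 2*y**2 + 12*y - 27.
  f_y = 2*x**2 - 4*x*y + 12*x - 3*y**2 + 10*y - 6.
Scan x_0 ∈ {−4, ..., 4}. For each x_0, f_y(x_0, y) is a polynomial in y; find its integer roots y ∈ {−4, ..., 4}, then test f_x and f at those candidates.
  x = -4: f_y(-4, y) = -3*y**2 + 26*y - 22; no integer root y with |y| ≤ 4.
  x = -3: f_y(-3, y) = -3*y**2 + 22*y - 24; no integer root y with |y| ≤ 4.
  x = -2: f_y(-2, y) = -3*y**2 + 18*y - 22; no integer root y with |y| ≤ 4.
  x = -1: f_y(-1, y) = -3*y**2 + 14*y - 16; vanishes at y ∈ {2}. (-1, 2): f_x = 0, f = 0 — SINGULAR.
  x = 0: f_y(0, y) = -3*y**2 + 10*y - 6; no integer root y with |y| ≤ 4.
  x = 1: f_y(1, y) = -3*y**2 + 6*y + 8; no integer root y with |y| ≤ 4.
  x = 2: f_y(2, y) = -3*y**2 + 2*y + 26; no integer root y with |y| ≤ 4.
  x = 3: f_y(3, y) = -3*y**2 - 2*y + 48; no integer root y with |y| ≤ 4.
  x = 4: f_y(4, y) = -3*y**2 - 6*y + 74; no integer root y with |y| ≤ 4.
Only singular point on the grid: (-1, 2).
Classify: substitute x = -1 + u, y = 2 + v and expand: f = -3*u**3 + 2*u**2*v - u**2 - 2*u*v**2 - v**3 + v**2.
No constant or linear terms (consistent with a singular point). Quadratic part: -u**2 + v**2. Cubic part: -3*u**3 + 2*u**2*v - 2*u*v**2 - v**3.
The quadratic part v**2 - u**2 = (v − u)(v + u) splits into two distinct linear factors, so there are two distinct tangent lines y − 2 = ±(x − -1) — this is a node (ordinary double point).
Classification: node.


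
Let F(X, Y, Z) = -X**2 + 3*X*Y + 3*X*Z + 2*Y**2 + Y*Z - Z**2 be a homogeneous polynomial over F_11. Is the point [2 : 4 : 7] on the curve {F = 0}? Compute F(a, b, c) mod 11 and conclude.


F(2,4,7) ≡ 7 (mod 11); P is NOT on the curve.

Evaluate F(2, 4, 7) term-by-term (mod 11).
  -X**2 ↦ -1·4·1·1 = -4
  3*X*Y ↦ 3·2·4·1 = 24
  3*X*Z ↦ 3·2·1·7 = 42
  2*Y**2 ↦ 2·1·16·1 = 32
  Y*Z ↦ 1·1·4·7 = 28
  -Z**2 ↦ -1·1·1·49 = -49
Sum: F(2, 4, 7) = (-4) + (24) + (42) + (32) + (28) + (-49) = 73.
Reducing mod 11: 73 ≡ 7 (mod 11).
Since F(a, b, c) ≡ 7 ≠ 0 (mod 11), P does NOT lie on the curve.


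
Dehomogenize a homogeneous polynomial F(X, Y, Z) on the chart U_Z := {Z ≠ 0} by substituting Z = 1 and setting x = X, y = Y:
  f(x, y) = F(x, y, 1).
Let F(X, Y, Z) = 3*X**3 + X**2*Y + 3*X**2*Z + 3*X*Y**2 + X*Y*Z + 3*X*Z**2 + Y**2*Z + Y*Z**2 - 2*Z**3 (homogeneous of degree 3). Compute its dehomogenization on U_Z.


f(x, y) = 3*x**3 + x**2*y + 3*x**2 + 3*x*y**2 + x*y + 3*x + y**2 + y - 2

On U_Z we set Z = 1. Each monomial c·X^i·Y^j·Z^k in F becomes c·x^i·y^j·1^k = c·x^i·y^j.
Substituting Z = 1: F(X, Y, 1) = 3*x**3 + x**2*y + 3*x**2 + 3*x*y**2 + x*y + 3*x + y**2 + y - 2.
Note: deg(f) ≤ deg(F) = 3; strict inequality happens when F is divisible by Z (lost terms).


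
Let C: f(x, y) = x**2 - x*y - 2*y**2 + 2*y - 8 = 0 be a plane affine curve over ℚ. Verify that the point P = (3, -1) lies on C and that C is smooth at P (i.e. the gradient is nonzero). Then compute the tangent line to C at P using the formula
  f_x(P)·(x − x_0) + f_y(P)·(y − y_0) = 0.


Tangent line at P: 7*x + 3*y - 18 = 0.

Step 1: f(3, -1) = 0, so P lies on C.
Step 2: partial derivatives
  f_x(x, y) = 2*x - y, f_y(x, y) = -x - 4*y + 2.
  f_x(P) = 7, f_y(P) = 3 (gradient nonzero, so P is smooth).
Step 3: tangent line at P: 7·(x − 3) + 3·(y − -1) = 0.
Expanding: 7*x + 3*y - 18 = 0.


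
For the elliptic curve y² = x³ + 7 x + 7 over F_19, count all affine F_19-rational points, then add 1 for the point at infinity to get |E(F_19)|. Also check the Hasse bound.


Affine points = {(0, 8), (0, 11), (3, 6), (3, 13), (4, 2), (4, 17), (7, 0), (8, 9), (8, 10), (9, 1), (9, 18), (11, 3), (11, 16), (16, 4), (16, 15), (17, 2), (17, 17)}; affine count = 17; |E(F_19)| = 18.

Discriminant check: Δ ∝ 4a³ + 27b² = 4·7³ + 27·7² = 4·343 + 27·49 ≡ 16 (mod 19). Nonzero ⇒ E is nonsingular.
For each x ∈ F_19, compute rhs = x³ + 7·x + 7 mod 19, then count y ∈ F_19 with y² ≡ rhs.
  x = 0: rhs = 7, matching y values: 8, 11 (2 points).
  x = 1: rhs = 15, matching y values: none (0 points).
  x = 2: rhs = 10, matching y values: none (0 points).
  x = 3: rhs = 17, matching y values: 6, 13 (2 points).
  x = 4: rhs = 4, matching y values: 2, 17 (2 points).
  x = 5: rhs = 15, matching y values: none (0 points).
  x = 6: rhs = 18, matching y values: none (0 points).
  x = 7: rhs = 0, matching y values: 0 (1 points).
  x = 8: rhs = 5, matching y values: 9, 10 (2 points).
  x = 9: rhs = 1, matching y values: 1, 18 (2 points).
  x = 10: rhs = 13, matching y values: none (0 points).
  x = 11: rhs = 9, matching y values: 3, 16 (2 points).
  x = 12: rhs = 14, matching y values: none (0 points).
  x = 13: rhs = 15, matching y values: none (0 points).
  x = 14: rhs = 18, matching y values: none (0 points).
  x = 15: rhs = 10, matching y values: none (0 points).
  x = 16: rhs = 16, matching y values: 4, 15 (2 points).
  x = 17: rhs = 4, matching y values: 2, 17 (2 points).
  x = 18: rhs = 18, matching y values: none (0 points).
Total affine count: 17.
Full point count |E(F_19)| = 17 + 1 = 18.
Hasse bound: |18 − (19+1)| = |-2| = 2 ≤ 2√19 ≈ 8.7178 ✓.


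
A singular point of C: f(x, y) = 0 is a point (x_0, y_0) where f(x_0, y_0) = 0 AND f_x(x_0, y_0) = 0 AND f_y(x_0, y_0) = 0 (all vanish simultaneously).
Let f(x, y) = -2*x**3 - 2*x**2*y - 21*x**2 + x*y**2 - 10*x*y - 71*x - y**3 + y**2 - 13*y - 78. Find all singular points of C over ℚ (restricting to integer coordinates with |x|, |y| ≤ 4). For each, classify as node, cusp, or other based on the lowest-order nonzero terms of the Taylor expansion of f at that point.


Singular points: {(-3, -1)}; classification: node.

Compute partial derivatives:
  f_x = -6*x**2 - 4*x*y - 42*x + y**2 - 10*y - 71.
  f_y = -2*x**2 + 2*x*y - 10*x - 3*y**2 + 2*y - 13.
Scan x_0 ∈ {−4, ..., 4}. For each x_0, f_y(x_0, y) is a polynomial in y; find its integer roots y ∈ {−4, ..., 4}, then test f_x and f at those candidates.
  x = -4: f_y(-4, y) = -3*y**2 - 6*y - 5; no integer root y with |y| ≤ 4.
  x = -3: f_y(-3, y) = -3*y**2 - 4*y - 1; vanishes at y ∈ {-1}. (-3, -1): f_x = 0, f = 0 — SINGULAR.
  x = -2: f_y(-2, y) = -3*y**2 - 2*y - 1; no integer root y with |y| ≤ 4.
  x = -1: f_y(-1, y) = -3*y**2 - 5; no integer root y with |y| ≤ 4.
  x = 0: f_y(0, y) = -3*y**2 + 2*y - 13; no integer root y with |y| ≤ 4.
  x = 1: f_y(1, y) = -3*y**2 + 4*y - 25; no integer root y with |y| ≤ 4.
  x = 2: f_y(2, y) = -3*y**2 + 6*y - 41; no integer root y with |y| ≤ 4.
  x = 3: f_y(3, y) = -3*y**2 + 8*y - 61; no integer root y with |y| ≤ 4.
  x = 4: f_y(4, y) = -3*y**2 + 10*y - 85; no integer root y with |y| ≤ 4.
Only singular point on the grid: (-3, -1).
Classify: substitute x = -3 + u, y = -1 + v and expand: f = -2*u**3 - 2*u**2*v - u**2 + u*v**2 - v**3 + v**2.
No constant or linear terms (consistent with a singular point). Quadratic part: -u**2 + v**2. Cubic part: -2*u**3 - 2*u**2*v + u*v**2 - v**3.
The quadratic part v**2 - u**2 = (v − u)(v + u) splits into two distinct linear factors, so there are two distinct tangent lines y − -1 = ±(x − -3) — this is a node (ordinary double point).
Classification: node.


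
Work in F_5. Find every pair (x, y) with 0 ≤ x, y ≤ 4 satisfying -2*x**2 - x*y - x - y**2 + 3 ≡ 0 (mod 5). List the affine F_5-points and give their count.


Affine F_5-points: {(1, 0), (1, 4), (2, 1), (2, 2), (4, 2), (4, 4)}; count = 6.

For each of the 25 pairs (x, y) ∈ F_5², evaluate f(x, y) mod 5. Record the zeros.
  x = 0: [0↦3, 1↦2, 2↦4, 3↦4, 4↦2]  zeros at y ∈ ∅
  x = 1: [0↦0, 1↦3, 2↦4, 3↦3, 4↦0]  zeros at y ∈ {0, 4}
  x = 2: [0↦3, 1↦0, 2↦0, 3↦3, 4↦4]  zeros at y ∈ {1, 2}
  x = 3: [0↦2, 1↦3, 2↦2, 3↦4, 4↦4]  zeros at y ∈ ∅
  x = 4: [0↦2, 1↦2, 2↦0, 3↦1, 4↦0]  zeros at y ∈ {2, 4}
Collecting zeros: affine points = {(1, 0), (1, 4), (2, 1), (2, 2), (4, 2), (4, 4)}.
Total count |C(F_5)_aff| = 6.


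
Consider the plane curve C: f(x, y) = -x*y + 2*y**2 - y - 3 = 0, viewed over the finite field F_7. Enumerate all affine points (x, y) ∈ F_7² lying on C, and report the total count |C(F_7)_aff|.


Affine F_7-points: {(0, 5), (0, 6), (1, 4), (4, 3), (5, 1), (5, 2)}; count = 6.

For each of the 49 pairs (x, y) ∈ F_7², evaluate f(x, y) mod 7. Record the zeros.
  x = 0: [0↦4, 1↦5, 2↦3, 3↦5, 4↦4, 5↦0, 6↦0]  zeros at y ∈ {5, 6}
  x = 1: [0↦4, 1↦4, 2↦1, 3↦2, 4↦0, 5↦2, 6↦1]  zeros at y ∈ {4}
  x = 2: [0↦4, 1↦3, 2↦6, 3↦6, 4↦3, 5↦4, 6↦2]  zeros at y ∈ ∅
  x = 3: [0↦4, 1↦2, 2↦4, 3↦3, 4↦6, 5↦6, 6↦3]  zeros at y ∈ ∅
  x = 4: [0↦4, 1↦1, 2↦2, 3↦0, 4↦2, 5↦1, 6↦4]  zeros at y ∈ {3}
  x = 5: [0↦4, 1↦0, 2↦0, 3↦4, 4↦5, 5↦3, 6↦5]  zeros at y ∈ {1, 2}
  x = 6: [0↦4, 1↦6, 2↦5, 3↦1, 4↦1, 5↦5, 6↦6]  zeros at y ∈ ∅
Collecting zeros: affine points = {(0, 5), (0, 6), (1, 4), (4, 3), (5, 1), (5, 2)}.
Total count |C(F_7)_aff| = 6.


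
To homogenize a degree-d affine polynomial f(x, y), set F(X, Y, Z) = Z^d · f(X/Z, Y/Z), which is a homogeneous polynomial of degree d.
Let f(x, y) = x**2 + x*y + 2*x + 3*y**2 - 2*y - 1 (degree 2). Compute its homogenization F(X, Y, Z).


F(X, Y, Z) = X**2 + X*Y + 2*X*Z + 3*Y**2 - 2*Y*Z - Z**2

deg(f) = 2.
Substitute x = X/Z, y = Y/Z into f, then multiply by Z^2.
  monomial 1·x^2·y^0 ↦ 1·X^2·Y^0·Z^0.
  monomial 1·x^1·y^1 ↦ 1·X^1·Y^1·Z^0.
  monomial 2·x^1·y^0 ↦ 2·X^1·Y^0·Z^1.
  monomial 3·x^0·y^2 ↦ 3·X^0·Y^2·Z^0.
  monomial -2·x^0·y^1 ↦ -2·X^0·Y^1·Z^1.
  monomial -1·x^0·y^0 ↦ -1·X^0·Y^0·Z^2.
Collecting: F(X, Y, Z) = X**2 + X*Y + 2*X*Z + 3*Y**2 - 2*Y*Z - Z**2.


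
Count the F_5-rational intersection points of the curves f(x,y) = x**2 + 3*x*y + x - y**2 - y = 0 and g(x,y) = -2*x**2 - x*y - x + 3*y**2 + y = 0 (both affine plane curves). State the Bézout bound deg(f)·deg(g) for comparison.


Common zeros: {(0, 0)}; count = 1; Bézout bound = 4.

deg(f) = 2, deg(g) = 2, so Bézout bound = 4.
Scan x ∈ F_5. For each x, list the y ∈ F_5 with f(x, y) ≡ 0 and those with g(x, y) ≡ 0 (mod 5); the common zeros in that column are the intersection.
  x = 0: f ≡ 0 at y ∈ {0, 4}; g ≡ 0 at y ∈ {0, 3}; common: {0}.
  x = 1: f ≡ 0 at y ∈ ∅; g ≡ 0 at y ∈ {1, 4}; common: ∅.
  x = 2: f ≡ 0 at y ∈ {1, 4}; g ≡ 0 at y ∈ {0, 2}; common: ∅.
  x = 3: f ≡ 0 at y ∈ ∅; g ≡ 0 at y ∈ {1, 3}; common: ∅.
  x = 4: f ≡ 0 at y ∈ {0, 1}; g ≡ 0 at y ∈ {2, 4}; common: ∅.
Collecting: common zeros = {(0, 0)}, so the count is 1.
Comparison with the Bézout bound: 1 ≤ 4 = deg(f)·deg(g), as expected for curves with no common component (the affine F_5-count falls short of the bound because intersections may lie at infinity, over extension fields, or carry multiplicity).


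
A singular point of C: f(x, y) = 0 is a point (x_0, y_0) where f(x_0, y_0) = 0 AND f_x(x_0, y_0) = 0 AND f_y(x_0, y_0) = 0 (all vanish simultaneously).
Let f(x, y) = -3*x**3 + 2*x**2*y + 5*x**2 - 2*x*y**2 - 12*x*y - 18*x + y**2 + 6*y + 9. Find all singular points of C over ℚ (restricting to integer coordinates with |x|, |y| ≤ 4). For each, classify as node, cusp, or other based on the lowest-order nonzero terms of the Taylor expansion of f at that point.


Singular points: {(0, -3)}; classification: node.

Compute partial derivatives:
  f_x = -9*x**2 + 4*x*y + 10*x - 2*y**2 - 12*y - 18.
  f_y = 2*x**2 - 4*x*y - 12*x + 2*y + 6.
Scan x_0 ∈ {−4, ..., 4}. For each x_0, f_y(x_0, y) is a polynomial in y; find its integer roots y ∈ {−4, ..., 4}, then test f_x and f at those candidates.
  x = -4: f_y(-4, y) = 18*y + 86; no integer root y with |y| ≤ 4.
  x = -3: f_y(-3, y) = 14*y + 60; no integer root y with |y| ≤ 4.
  x = -2: f_y(-2, y) = 10*y + 38; no integer root y with |y| ≤ 4.
  x = -1: f_y(-1, y) = 6*y + 20; no integer root y with |y| ≤ 4.
  x = 0: f_y(0, y) = 2*y + 6; vanishes at y ∈ {-3}. (0, -3): f_x = 0, f = 0 — SINGULAR.
  x = 1: f_y(1, y) = -2*y - 4; vanishes at y ∈ {-2}. (1, -2): f_x = -9 ≠ 0.
  x = 2: f_y(2, y) = -6*y - 10; no integer root y with |y| ≤ 4.
  x = 3: f_y(3, y) = -10*y - 12; no integer root y with |y| ≤ 4.
  x = 4: f_y(4, y) = -14*y - 10; no integer root y with |y| ≤ 4.
Only singular point on the grid: (0, -3).
Classify: substitute x = 0 + u, y = -3 + v and expand: f = -3*u**3 + 2*u**2*v - u**2 - 2*u*v**2 + v**2.
No constant or linear terms (consistent with a singular point). Quadratic part: -u**2 + v**2. Cubic part: -3*u**3 + 2*u**2*v - 2*u*v**2.
The quadratic part v**2 - u**2 = (v − u)(v + u) splits into two distinct linear factors, so there are two distinct tangent lines y − -3 = ±(x − 0) — this is a node (ordinary double point).
Classification: node.


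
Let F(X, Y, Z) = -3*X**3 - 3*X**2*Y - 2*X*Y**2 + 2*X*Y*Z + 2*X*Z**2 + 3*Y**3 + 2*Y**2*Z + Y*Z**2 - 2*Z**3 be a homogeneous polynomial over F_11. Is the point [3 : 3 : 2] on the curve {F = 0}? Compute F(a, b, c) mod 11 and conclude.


F(3,3,2) ≡ 1 (mod 11); P is NOT on the curve.

Evaluate F(3, 3, 2) term-by-term (mod 11).
  -3*X**3 ↦ -3·27·1·1 = -81
  -3*X**2*Y ↦ -3·9·3·1 = -81
  -2*X*Y**2 ↦ -2·3·9·1 = -54
  2*X*Y*Z ↦ 2·3·3·2 = 36
  2*X*Z**2 ↦ 2·3·1·4 = 24
  3*Y**3 ↦ 3·1·27·1 = 81
  2*Y**2*Z ↦ 2·1·9·2 = 36
  Y*Z**2 ↦ 1·1·3·4 = 12
  -2*Z**3 ↦ -2·1·1·8 = -16
Sum: F(3, 3, 2) = (-81) + (-81) + (-54) + (36) + (24) + (81) + (36) + (12) + (-16) = -43.
Reducing mod 11: -43 ≡ 1 (mod 11).
Since F(a, b, c) ≡ 1 ≠ 0 (mod 11), P does NOT lie on the curve.


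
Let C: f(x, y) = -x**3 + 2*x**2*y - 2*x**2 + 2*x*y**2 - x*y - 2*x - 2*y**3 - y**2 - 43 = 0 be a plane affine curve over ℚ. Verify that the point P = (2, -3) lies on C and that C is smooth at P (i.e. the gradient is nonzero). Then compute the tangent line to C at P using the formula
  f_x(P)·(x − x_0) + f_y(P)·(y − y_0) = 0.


Tangent line at P: -25*x - 66*y - 148 = 0.

Step 1: f(2, -3) = 0, so P lies on C.
Step 2: partial derivatives
  f_x(x, y) = -3*x**2 + 4*x*y - 4*x + 2*y**2 - y - 2, f_y(x, y) = 2*x**2 + 4*x*y - x - 6*y**2 - 2*y.
  f_x(P) = -25, f_y(P) = -66 (gradient nonzero, so P is smooth).
Step 3: tangent line at P: -25·(x − 2) + -66·(y − -3) = 0.
Expanding: -25*x - 66*y - 148 = 0.


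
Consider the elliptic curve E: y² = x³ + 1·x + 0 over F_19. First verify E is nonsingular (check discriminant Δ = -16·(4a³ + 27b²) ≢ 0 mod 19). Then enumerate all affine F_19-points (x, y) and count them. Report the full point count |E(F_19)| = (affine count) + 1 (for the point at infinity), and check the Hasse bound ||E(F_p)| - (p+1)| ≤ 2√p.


Affine points = {(0, 0), (3, 7), (3, 12), (4, 7), (4, 12), (5, 4), (5, 15), (8, 8), (8, 11), (9, 4), (9, 15), (12, 7), (12, 12), (13, 5), (13, 14), (17, 3), (17, 16), (18, 6), (18, 13)}; affine count = 19; |E(F_19)| = 20.

Discriminant check: Δ ∝ 4a³ + 27b² = 4·1³ + 27·0² = 4·1 + 27·0 ≡ 4 (mod 19). Nonzero ⇒ E is nonsingular.
For each x ∈ F_19, compute rhs = x³ + 1·x + 0 mod 19, then count y ∈ F_19 with y² ≡ rhs.
  x = 0: rhs = 0, matching y values: 0 (1 points).
  x = 1: rhs = 2, matching y values: none (0 points).
  x = 2: rhs = 10, matching y values: none (0 points).
  x = 3: rhs = 11, matching y values: 7, 12 (2 points).
  x = 4: rhs = 11, matching y values: 7, 12 (2 points).
  x = 5: rhs = 16, matching y values: 4, 15 (2 points).
  x = 6: rhs = 13, matching y values: none (0 points).
  x = 7: rhs = 8, matching y values: none (0 points).
  x = 8: rhs = 7, matching y values: 8, 11 (2 points).
  x = 9: rhs = 16, matching y values: 4, 15 (2 points).
  x = 10: rhs = 3, matching y values: none (0 points).
  x = 11: rhs = 12, matching y values: none (0 points).
  x = 12: rhs = 11, matching y values: 7, 12 (2 points).
  x = 13: rhs = 6, matching y values: 5, 14 (2 points).
  x = 14: rhs = 3, matching y values: none (0 points).
  x = 15: rhs = 8, matching y values: none (0 points).
  x = 16: rhs = 8, matching y values: none (0 points).
  x = 17: rhs = 9, matching y values: 3, 16 (2 points).
  x = 18: rhs = 17, matching y values: 6, 13 (2 points).
Total affine count: 19.
Full point count |E(F_19)| = 19 + 1 = 20.
Hasse bound: |20 − (19+1)| = |0| = 0 ≤ 2√19 ≈ 8.7178 ✓.


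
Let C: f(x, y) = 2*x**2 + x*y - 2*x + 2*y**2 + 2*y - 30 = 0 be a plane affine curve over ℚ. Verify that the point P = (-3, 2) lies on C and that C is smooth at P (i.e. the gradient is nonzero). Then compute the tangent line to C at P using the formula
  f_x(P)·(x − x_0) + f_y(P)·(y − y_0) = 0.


Tangent line at P: -12*x + 7*y - 50 = 0.

Step 1: f(-3, 2) = 0, so P lies on C.
Step 2: partial derivatives
  f_x(x, y) = 4*x + y - 2, f_y(x, y) = x + 4*y + 2.
  f_x(P) = -12, f_y(P) = 7 (gradient nonzero, so P is smooth).
Step 3: tangent line at P: -12·(x − -3) + 7·(y − 2) = 0.
Expanding: -12*x + 7*y - 50 = 0.


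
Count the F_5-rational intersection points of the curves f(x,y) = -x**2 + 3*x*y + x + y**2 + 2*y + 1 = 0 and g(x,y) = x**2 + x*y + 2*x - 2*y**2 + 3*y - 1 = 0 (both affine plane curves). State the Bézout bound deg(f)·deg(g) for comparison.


Common zeros: ∅; count = 0; Bézout bound = 4.

deg(f) = 2, deg(g) = 2, so Bézout bound = 4.
Scan x ∈ F_5. For each x, list the y ∈ F_5 with f(x, y) ≡ 0 and those with g(x, y) ≡ 0 (mod 5); the common zeros in that column are the intersection.
  x = 0: f ≡ 0 at y ∈ {4}; g ≡ 0 at y ∈ {1, 3}; common: ∅.
  x = 1: f ≡ 0 at y ∈ {2, 3}; g ≡ 0 at y ∈ ∅; common: ∅.
  x = 2: f ≡ 0 at y ∈ ∅; g ≡ 0 at y ∈ {1, 4}; common: ∅.
  x = 3: f ≡ 0 at y ∈ {0, 4}; g ≡ 0 at y ∈ ∅; common: ∅.
  x = 4: f ≡ 0 at y ∈ {3}; g ≡ 0 at y ∈ ∅; common: ∅.
Collecting: common zeros = ∅, so the count is 0.
Comparison with the Bézout bound: 0 ≤ 4 = deg(f)·deg(g), as expected for curves with no common component (the affine F_5-count falls short of the bound because intersections may lie at infinity, over extension fields, or carry multiplicity).


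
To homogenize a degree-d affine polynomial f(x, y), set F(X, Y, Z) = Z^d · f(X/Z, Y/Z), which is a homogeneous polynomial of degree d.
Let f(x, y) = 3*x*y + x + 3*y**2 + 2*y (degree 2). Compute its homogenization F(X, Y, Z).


F(X, Y, Z) = 3*X*Y + X*Z + 3*Y**2 + 2*Y*Z

deg(f) = 2.
Substitute x = X/Z, y = Y/Z into f, then multiply by Z^2.
  monomial 3·x^1·y^1 ↦ 3·X^1·Y^1·Z^0.
  monomial 1·x^1·y^0 ↦ 1·X^1·Y^0·Z^1.
  monomial 3·x^0·y^2 ↦ 3·X^0·Y^2·Z^0.
  monomial 2·x^0·y^1 ↦ 2·X^0·Y^1·Z^1.
Collecting: F(X, Y, Z) = 3*X*Y + X*Z + 3*Y**2 + 2*Y*Z.


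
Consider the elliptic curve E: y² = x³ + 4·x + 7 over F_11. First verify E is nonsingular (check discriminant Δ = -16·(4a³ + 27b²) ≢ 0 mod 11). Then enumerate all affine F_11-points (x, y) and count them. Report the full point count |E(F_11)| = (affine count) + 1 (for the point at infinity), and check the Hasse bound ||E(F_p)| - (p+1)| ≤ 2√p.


Affine points = {(1, 1), (1, 10), (2, 1), (2, 10), (5, 3), (5, 8), (6, 4), (6, 7), (7, 2), (7, 9), (8, 1), (8, 10)}; affine count = 12; |E(F_11)| = 13.

Discriminant check: Δ ∝ 4a³ + 27b² = 4·4³ + 27·7² = 4·64 + 27·49 ≡ 6 (mod 11). Nonzero ⇒ E is nonsingular.
For each x ∈ F_11, compute rhs = x³ + 4·x + 7 mod 11, then count y ∈ F_11 with y² ≡ rhs.
  x = 0: rhs = 7, matching y values: none (0 points).
  x = 1: rhs = 1, matching y values: 1, 10 (2 points).
  x = 2: rhs = 1, matching y values: 1, 10 (2 points).
  x = 3: rhs = 2, matching y values: none (0 points).
  x = 4: rhs = 10, matching y values: none (0 points).
  x = 5: rhs = 9, matching y values: 3, 8 (2 points).
  x = 6: rhs = 5, matching y values: 4, 7 (2 points).
  x = 7: rhs = 4, matching y values: 2, 9 (2 points).
  x = 8: rhs = 1, matching y values: 1, 10 (2 points).
  x = 9: rhs = 2, matching y values: none (0 points).
  x = 10: rhs = 2, matching y values: none (0 points).
Total affine count: 12.
Full point count |E(F_11)| = 12 + 1 = 13.
Hasse bound: |13 − (11+1)| = |1| = 1 ≤ 2√11 ≈ 6.6332 ✓.


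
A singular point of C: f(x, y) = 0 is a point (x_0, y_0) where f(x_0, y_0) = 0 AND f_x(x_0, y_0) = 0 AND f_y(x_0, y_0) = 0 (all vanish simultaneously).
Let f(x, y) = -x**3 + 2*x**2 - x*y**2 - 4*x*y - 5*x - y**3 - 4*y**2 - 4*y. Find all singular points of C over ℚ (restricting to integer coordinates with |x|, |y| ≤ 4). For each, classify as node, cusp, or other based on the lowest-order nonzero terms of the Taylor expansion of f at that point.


Singular points: {(1, -2)}; classification: node.

Compute partial derivatives:
  f_x = -3*x**2 + 4*x - y**2 - 4*y - 5.
  f_y = -2*x*y - 4*x - 3*y**2 - 8*y - 4.
Scan x_0 ∈ {−4, ..., 4}. For each x_0, f_y(x_0, y) is a polynomial in y; find its integer roots y ∈ {−4, ..., 4}, then test f_x and f at those candidates.
  x = -4: f_y(-4, y) = 12 - 3*y**2; vanishes at y ∈ {-2, 2}. (-4, -2): f_x = -65 ≠ 0; (-4, 2): f_x = -81 ≠ 0.
  x = -3: f_y(-3, y) = -3*y**2 - 2*y + 8; vanishes at y ∈ {-2}. (-3, -2): f_x = -40 ≠ 0.
  x = -2: f_y(-2, y) = -3*y**2 - 4*y + 4; vanishes at y ∈ {-2}. (-2, -2): f_x = -21 ≠ 0.
  x = -1: f_y(-1, y) = -3*y**2 - 6*y; vanishes at y ∈ {-2, 0}. (-1, -2): f_x = -8 ≠ 0; (-1, 0): f_x = -12 ≠ 0.
  x = 0: f_y(0, y) = -3*y**2 - 8*y - 4; vanishes at y ∈ {-2}. (0, -2): f_x = -1 ≠ 0.
  x = 1: f_y(1, y) = -3*y**2 - 10*y - 8; vanishes at y ∈ {-2}. (1, -2): f_x = 0, f = 0 — SINGULAR.
  x = 2: f_y(2, y) = -3*y**2 - 12*y - 12; vanishes at y ∈ {-2}. (2, -2): f_x = -5 ≠ 0.
  x = 3: f_y(3, y) = -3*y**2 - 14*y - 16; vanishes at y ∈ {-2}. (3, -2): f_x = -16 ≠ 0.
  x = 4: f_y(4, y) = -3*y**2 - 16*y - 20; vanishes at y ∈ {-2}. (4, -2): f_x = -33 ≠ 0.
Only singular point on the grid: (1, -2).
Classify: substitute x = 1 + u, y = -2 + v and expand: f = -u**3 - u**2 - u*v**2 - v**3 + v**2.
No constant or linear terms (consistent with a singular point). Quadratic part: -u**2 + v**2. Cubic part: -u**3 - u*v**2 - v**3.
The quadratic part v**2 - u**2 = (v − u)(v + u) splits into two distinct linear factors, so there are two distinct tangent lines y − -2 = ±(x − 1) — this is a node (ordinary double point).
Classification: node.


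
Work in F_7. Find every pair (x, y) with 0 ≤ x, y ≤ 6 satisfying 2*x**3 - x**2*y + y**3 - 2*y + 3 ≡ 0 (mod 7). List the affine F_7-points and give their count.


Affine F_7-points: {(0, 2), (1, 2), (1, 6), (2, 1), (2, 3), (3, 4)}; count = 6.

For each of the 49 pairs (x, y) ∈ F_7², evaluate f(x, y) mod 7. Record the zeros.
  x = 0: [0↦3, 1↦2, 2↦0, 3↦3, 4↦3, 5↦6, 6↦4]  zeros at y ∈ {2}
  x = 1: [0↦5, 1↦3, 2↦0, 3↦2, 4↦1, 5↦3, 6↦0]  zeros at y ∈ {2, 6}
  x = 2: [0↦5, 1↦0, 2↦1, 3↦0, 4↦3, 5↦2, 6↦3]  zeros at y ∈ {1, 3}
  x = 3: [0↦1, 1↦5, 2↦1, 3↦2, 4↦0, 5↦1, 6↦4]  zeros at y ∈ {4}
  x = 4: [0↦5, 1↦2, 2↦5, 3↦6, 4↦4, 5↦5, 6↦1]  zeros at y ∈ ∅
  x = 5: [0↦1, 1↦3, 2↦4, 3↦3, 4↦6, 5↦5, 6↦6]  zeros at y ∈ ∅
  x = 6: [0↦1, 1↦6, 2↦3, 3↦5, 4↦4, 5↦6, 6↦3]  zeros at y ∈ ∅
Collecting zeros: affine points = {(0, 2), (1, 2), (1, 6), (2, 1), (2, 3), (3, 4)}.
Total count |C(F_7)_aff| = 6.


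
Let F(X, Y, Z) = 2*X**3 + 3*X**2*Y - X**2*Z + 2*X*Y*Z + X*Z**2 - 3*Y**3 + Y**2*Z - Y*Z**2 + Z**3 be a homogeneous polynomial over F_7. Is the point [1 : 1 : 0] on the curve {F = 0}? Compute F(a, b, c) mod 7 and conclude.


F(1,1,0) ≡ 2 (mod 7); P is NOT on the curve.

Evaluate F(1, 1, 0) term-by-term (mod 7).
  2*X**3 ↦ 2·1·1·1 = 2
  3*X**2*Y ↦ 3·1·1·1 = 3
  -X**2*Z ↦ -1·1·1·0 = 0
  2*X*Y*Z ↦ 2·1·1·0 = 0
  X*Z**2 ↦ 1·1·1·0 = 0
  -3*Y**3 ↦ -3·1·1·1 = -3
  Y**2*Z ↦ 1·1·1·0 = 0
  -Y*Z**2 ↦ -1·1·1·0 = 0
  Z**3 ↦ 1·1·1·0 = 0
Sum: F(1, 1, 0) = (2) + (3) + (0) + (0) + (0) + (-3) + (0) + (0) + (0) = 2.
Reducing mod 7: 2 ≡ 2 (mod 7).
Since F(a, b, c) ≡ 2 ≠ 0 (mod 7), P does NOT lie on the curve.


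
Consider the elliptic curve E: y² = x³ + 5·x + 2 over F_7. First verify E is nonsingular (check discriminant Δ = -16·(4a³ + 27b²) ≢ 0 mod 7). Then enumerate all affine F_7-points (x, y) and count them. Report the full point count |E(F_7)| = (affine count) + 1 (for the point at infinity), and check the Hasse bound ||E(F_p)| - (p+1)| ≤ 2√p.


Affine points = {(0, 3), (0, 4), (1, 1), (1, 6), (3, 3), (3, 4), (4, 3), (4, 4)}; affine count = 8; |E(F_7)| = 9.

Discriminant check: Δ ∝ 4a³ + 27b² = 4·5³ + 27·2² = 4·125 + 27·4 ≡ 6 (mod 7). Nonzero ⇒ E is nonsingular.
For each x ∈ F_7, compute rhs = x³ + 5·x + 2 mod 7, then count y ∈ F_7 with y² ≡ rhs.
  x = 0: rhs = 2, matching y values: 3, 4 (2 points).
  x = 1: rhs = 1, matching y values: 1, 6 (2 points).
  x = 2: rhs = 6, matching y values: none (0 points).
  x = 3: rhs = 2, matching y values: 3, 4 (2 points).
  x = 4: rhs = 2, matching y values: 3, 4 (2 points).
  x = 5: rhs = 5, matching y values: none (0 points).
  x = 6: rhs = 3, matching y values: none (0 points).
Total affine count: 8.
Full point count |E(F_7)| = 8 + 1 = 9.
Hasse bound: |9 − (7+1)| = |1| = 1 ≤ 2√7 ≈ 5.2915 ✓.


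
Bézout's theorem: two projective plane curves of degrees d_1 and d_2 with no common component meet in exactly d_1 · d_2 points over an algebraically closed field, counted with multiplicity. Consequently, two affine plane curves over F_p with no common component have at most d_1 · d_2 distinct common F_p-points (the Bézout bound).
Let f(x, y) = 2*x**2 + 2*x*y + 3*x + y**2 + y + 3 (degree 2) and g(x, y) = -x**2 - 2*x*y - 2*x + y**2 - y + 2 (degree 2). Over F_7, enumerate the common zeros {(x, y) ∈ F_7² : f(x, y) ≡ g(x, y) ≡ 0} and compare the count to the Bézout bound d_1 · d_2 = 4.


Common zeros: ∅; count = 0; Bézout bound = 4.

deg(f) = 2, deg(g) = 2, so Bézout bound = 4.
Scan x ∈ F_7. For each x, list the y ∈ F_7 with f(x, y) ≡ 0 and those with g(x, y) ≡ 0 (mod 7); the common zeros in that column are the intersection.
  x = 0: f ≡ 0 at y ∈ ∅; g ≡ 0 at y ∈ {4}; common: ∅.
  x = 1: f ≡ 0 at y ∈ ∅; g ≡ 0 at y ∈ ∅; common: ∅.
  x = 2: f ≡ 0 at y ∈ ∅; g ≡ 0 at y ∈ {6}; common: ∅.
  x = 3: f ≡ 0 at y ∈ ∅; g ≡ 0 at y ∈ ∅; common: ∅.
  x = 4: f ≡ 0 at y ∈ ∅; g ≡ 0 at y ∈ {4, 5}; common: ∅.
  x = 5: f ≡ 0 at y ∈ ∅; g ≡ 0 at y ∈ {5, 6}; common: ∅.
  x = 6: f ≡ 0 at y ∈ {4}; g ≡ 0 at y ∈ ∅; common: ∅.
Collecting: common zeros = ∅, so the count is 0.
Comparison with the Bézout bound: 0 ≤ 4 = deg(f)·deg(g), as expected for curves with no common component (the affine F_7-count falls short of the bound because intersections may lie at infinity, over extension fields, or carry multiplicity).


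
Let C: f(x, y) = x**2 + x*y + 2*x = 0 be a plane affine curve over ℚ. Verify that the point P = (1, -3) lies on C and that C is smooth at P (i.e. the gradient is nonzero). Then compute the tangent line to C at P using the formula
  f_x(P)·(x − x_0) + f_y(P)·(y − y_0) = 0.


Tangent line at P: x + y + 2 = 0.

Step 1: f(1, -3) = 0, so P lies on C.
Step 2: partial derivatives
  f_x(x, y) = 2*x + y + 2, f_y(x, y) = x.
  f_x(P) = 1, f_y(P) = 1 (gradient nonzero, so P is smooth).
Step 3: tangent line at P: 1·(x − 1) + 1·(y − -3) = 0.
Expanding: x + y + 2 = 0.


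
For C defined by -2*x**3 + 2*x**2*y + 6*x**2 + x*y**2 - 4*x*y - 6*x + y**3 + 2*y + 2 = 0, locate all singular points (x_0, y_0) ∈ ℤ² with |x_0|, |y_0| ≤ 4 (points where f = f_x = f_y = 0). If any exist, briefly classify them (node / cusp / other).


Singular points: {(1, 0)}; classification: cusp.

Compute partial derivatives:
  f_x = -6*x**2 + 4*x*y + 12*x + y**2 - 4*y - 6.
  f_y = 2*x**2 + 2*x*y - 4*x + 3*y**2 + 2.
Scan x_0 ∈ {−4, ..., 4}. For each x_0, f_y(x_0, y) is a polynomial in y; find its integer roots y ∈ {−4, ..., 4}, then test f_x and f at those candidates.
  x = -4: f_y(-4, y) = 3*y**2 - 8*y + 50; no integer root y with |y| ≤ 4.
  x = -3: f_y(-3, y) = 3*y**2 - 6*y + 32; no integer root y with |y| ≤ 4.
  x = -2: f_y(-2, y) = 3*y**2 - 4*y + 18; no integer root y with |y| ≤ 4.
  x = -1: f_y(-1, y) = 3*y**2 - 2*y + 8; no integer root y with |y| ≤ 4.
  x = 0: f_y(0, y) = 3*y**2 + 2; no integer root y with |y| ≤ 4.
  x = 1: f_y(1, y) = 3*y**2 + 2*y; vanishes at y ∈ {0}. (1, 0): f_x = 0, f = 0 — SINGULAR.
  x = 2: f_y(2, y) = 3*y**2 + 4*y + 2; no integer root y with |y| ≤ 4.
  x = 3: f_y(3, y) = 3*y**2 + 6*y + 8; no integer root y with |y| ≤ 4.
  x = 4: f_y(4, y) = 3*y**2 + 8*y + 18; no integer root y with |y| ≤ 4.
Only singular point on the grid: (1, 0).
Classify: substitute x = 1 + u, y = 0 + v and expand: f = -2*u**3 + 2*u**2*v + u*v**2 + v**3 + v**2.
No constant or linear terms (consistent with a singular point). Quadratic part: v**2. Cubic part: -2*u**3 + 2*u**2*v + u*v**2 + v**3.
The quadratic part v**2 is a perfect square, so there is a single (double) tangent line v = 0, i.e. y = 0. Restricting the cubic part to that line (v = 0) leaves -2*u**3 ≠ 0, so f is not divisible by v and the branch is v² ≈ 2*u**3 to lowest order — this is a cusp.
Classification: cusp.


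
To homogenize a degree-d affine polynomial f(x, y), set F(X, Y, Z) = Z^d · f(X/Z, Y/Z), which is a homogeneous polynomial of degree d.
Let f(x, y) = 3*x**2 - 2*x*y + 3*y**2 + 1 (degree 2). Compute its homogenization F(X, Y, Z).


F(X, Y, Z) = 3*X**2 - 2*X*Y + 3*Y**2 + Z**2

deg(f) = 2.
Substitute x = X/Z, y = Y/Z into f, then multiply by Z^2.
  monomial 3·x^2·y^0 ↦ 3·X^2·Y^0·Z^0.
  monomial -2·x^1·y^1 ↦ -2·X^1·Y^1·Z^0.
  monomial 3·x^0·y^2 ↦ 3·X^0·Y^2·Z^0.
  monomial 1·x^0·y^0 ↦ 1·X^0·Y^0·Z^2.
Collecting: F(X, Y, Z) = 3*X**2 - 2*X*Y + 3*Y**2 + Z**2.


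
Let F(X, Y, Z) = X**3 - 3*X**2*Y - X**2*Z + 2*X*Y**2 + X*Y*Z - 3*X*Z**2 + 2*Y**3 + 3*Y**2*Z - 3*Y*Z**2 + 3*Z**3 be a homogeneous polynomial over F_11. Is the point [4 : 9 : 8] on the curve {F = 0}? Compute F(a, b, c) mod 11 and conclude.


F(4,9,8) ≡ 0 (mod 11); P is on the curve.

Evaluate F(4, 9, 8) term-by-term (mod 11).
  X**3 ↦ 1·64·1·1 = 64
  -3*X**2*Y ↦ -3·16·9·1 = -432
  -X**2*Z ↦ -1·16·1·8 = -128
  2*X*Y**2 ↦ 2·4·81·1 = 648
  X*Y*Z ↦ 1·4·9·8 = 288
  -3*X*Z**2 ↦ -3·4·1·64 = -768
  2*Y**3 ↦ 2·1·729·1 = 1458
  3*Y**2*Z ↦ 3·1·81·8 = 1944
  -3*Y*Z**2 ↦ -3·1·9·64 = -1728
  3*Z**3 ↦ 3·1·1·512 = 1536
Sum: F(4, 9, 8) = (64) + (-432) + (-128) + (648) + (288) + (-768) + (1458) + (1944) + (-1728) + (1536) = 2882.
Reducing mod 11: 2882 ≡ 0 (mod 11).
Since F(a, b, c) ≡ 0 (mod 11), P lies on the curve.


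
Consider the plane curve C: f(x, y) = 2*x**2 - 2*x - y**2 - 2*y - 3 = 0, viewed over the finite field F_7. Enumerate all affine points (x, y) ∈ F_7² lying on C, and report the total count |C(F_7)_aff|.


Affine F_7-points: {(2, 2), (2, 3), (4, 0), (4, 5), (6, 2), (6, 3)}; count = 6.

For each of the 49 pairs (x, y) ∈ F_7², evaluate f(x, y) mod 7. Record the zeros.
  x = 0: [0↦4, 1↦1, 2↦3, 3↦3, 4↦1, 5↦4, 6↦5]  zeros at y ∈ ∅
  x = 1: [0↦4, 1↦1, 2↦3, 3↦3, 4↦1, 5↦4, 6↦5]  zeros at y ∈ ∅
  x = 2: [0↦1, 1↦5, 2↦0, 3↦0, 4↦5, 5↦1, 6↦2]  zeros at y ∈ {2, 3}
  x = 3: [0↦2, 1↦6, 2↦1, 3↦1, 4↦6, 5↦2, 6↦3]  zeros at y ∈ ∅
  x = 4: [0↦0, 1↦4, 2↦6, 3↦6, 4↦4, 5↦0, 6↦1]  zeros at y ∈ {0, 5}
  x = 5: [0↦2, 1↦6, 2↦1, 3↦1, 4↦6, 5↦2, 6↦3]  zeros at y ∈ ∅
  x = 6: [0↦1, 1↦5, 2↦0, 3↦0, 4↦5, 5↦1, 6↦2]  zeros at y ∈ {2, 3}
Collecting zeros: affine points = {(2, 2), (2, 3), (4, 0), (4, 5), (6, 2), (6, 3)}.
Total count |C(F_7)_aff| = 6.
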